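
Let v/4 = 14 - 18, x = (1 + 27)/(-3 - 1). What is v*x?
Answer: 112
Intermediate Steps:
x = -7 (x = 28/(-4) = 28*(-¼) = -7)
v = -16 (v = 4*(14 - 18) = 4*(-4) = -16)
v*x = -16*(-7) = 112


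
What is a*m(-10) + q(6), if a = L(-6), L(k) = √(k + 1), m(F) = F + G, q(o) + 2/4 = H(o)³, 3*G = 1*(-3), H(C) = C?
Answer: 431/2 - 11*I*√5 ≈ 215.5 - 24.597*I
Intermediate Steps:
G = -1 (G = (1*(-3))/3 = (⅓)*(-3) = -1)
q(o) = -½ + o³
m(F) = -1 + F (m(F) = F - 1 = -1 + F)
L(k) = √(1 + k)
a = I*√5 (a = √(1 - 6) = √(-5) = I*√5 ≈ 2.2361*I)
a*m(-10) + q(6) = (I*√5)*(-1 - 10) + (-½ + 6³) = (I*√5)*(-11) + (-½ + 216) = -11*I*√5 + 431/2 = 431/2 - 11*I*√5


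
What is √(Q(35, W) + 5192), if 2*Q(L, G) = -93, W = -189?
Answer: √20582/2 ≈ 71.732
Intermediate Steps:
Q(L, G) = -93/2 (Q(L, G) = (½)*(-93) = -93/2)
√(Q(35, W) + 5192) = √(-93/2 + 5192) = √(10291/2) = √20582/2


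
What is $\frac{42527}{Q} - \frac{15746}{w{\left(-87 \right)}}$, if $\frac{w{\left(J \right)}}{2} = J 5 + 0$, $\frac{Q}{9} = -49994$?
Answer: $\frac{1174641871}{65242170} \approx 18.004$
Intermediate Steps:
$Q = -449946$ ($Q = 9 \left(-49994\right) = -449946$)
$w{\left(J \right)} = 10 J$ ($w{\left(J \right)} = 2 \left(J 5 + 0\right) = 2 \left(5 J + 0\right) = 2 \cdot 5 J = 10 J$)
$\frac{42527}{Q} - \frac{15746}{w{\left(-87 \right)}} = \frac{42527}{-449946} - \frac{15746}{10 \left(-87\right)} = 42527 \left(- \frac{1}{449946}\right) - \frac{15746}{-870} = - \frac{42527}{449946} - - \frac{7873}{435} = - \frac{42527}{449946} + \frac{7873}{435} = \frac{1174641871}{65242170}$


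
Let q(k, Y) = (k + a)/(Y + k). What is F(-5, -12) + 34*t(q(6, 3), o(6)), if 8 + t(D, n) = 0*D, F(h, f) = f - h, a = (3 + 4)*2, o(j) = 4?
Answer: -279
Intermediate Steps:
a = 14 (a = 7*2 = 14)
q(k, Y) = (14 + k)/(Y + k) (q(k, Y) = (k + 14)/(Y + k) = (14 + k)/(Y + k))
t(D, n) = -8 (t(D, n) = -8 + 0*D = -8 + 0 = -8)
F(-5, -12) + 34*t(q(6, 3), o(6)) = (-12 - 1*(-5)) + 34*(-8) = (-12 + 5) - 272 = -7 - 272 = -279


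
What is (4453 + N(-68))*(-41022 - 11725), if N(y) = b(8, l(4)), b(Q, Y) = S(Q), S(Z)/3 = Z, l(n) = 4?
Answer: -236148319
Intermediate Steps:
S(Z) = 3*Z
b(Q, Y) = 3*Q
N(y) = 24 (N(y) = 3*8 = 24)
(4453 + N(-68))*(-41022 - 11725) = (4453 + 24)*(-41022 - 11725) = 4477*(-52747) = -236148319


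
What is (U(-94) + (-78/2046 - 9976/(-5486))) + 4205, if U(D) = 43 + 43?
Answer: 4015307882/935363 ≈ 4292.8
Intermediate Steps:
U(D) = 86
(U(-94) + (-78/2046 - 9976/(-5486))) + 4205 = (86 + (-78/2046 - 9976/(-5486))) + 4205 = (86 + (-78*1/2046 - 9976*(-1/5486))) + 4205 = (86 + (-13/341 + 4988/2743)) + 4205 = (86 + 1665249/935363) + 4205 = 82106467/935363 + 4205 = 4015307882/935363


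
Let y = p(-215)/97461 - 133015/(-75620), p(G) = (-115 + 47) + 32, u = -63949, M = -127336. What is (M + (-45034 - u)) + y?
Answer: -17756664396725/163777796 ≈ -1.0842e+5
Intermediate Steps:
p(G) = -36 (p(G) = -68 + 32 = -36)
y = 288023391/163777796 (y = -36/97461 - 133015/(-75620) = -36*1/97461 - 133015*(-1/75620) = -4/10829 + 26603/15124 = 288023391/163777796 ≈ 1.7586)
(M + (-45034 - u)) + y = (-127336 + (-45034 - 1*(-63949))) + 288023391/163777796 = (-127336 + (-45034 + 63949)) + 288023391/163777796 = (-127336 + 18915) + 288023391/163777796 = -108421 + 288023391/163777796 = -17756664396725/163777796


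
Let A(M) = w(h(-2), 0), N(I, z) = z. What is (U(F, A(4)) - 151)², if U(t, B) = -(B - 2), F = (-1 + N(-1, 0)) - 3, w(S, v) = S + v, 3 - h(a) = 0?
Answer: 23104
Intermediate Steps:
h(a) = 3 (h(a) = 3 - 1*0 = 3 + 0 = 3)
F = -4 (F = (-1 + 0) - 3 = -1 - 3 = -4)
A(M) = 3 (A(M) = 3 + 0 = 3)
U(t, B) = 2 - B (U(t, B) = -(-2 + B) = 2 - B)
(U(F, A(4)) - 151)² = ((2 - 1*3) - 151)² = ((2 - 3) - 151)² = (-1 - 151)² = (-152)² = 23104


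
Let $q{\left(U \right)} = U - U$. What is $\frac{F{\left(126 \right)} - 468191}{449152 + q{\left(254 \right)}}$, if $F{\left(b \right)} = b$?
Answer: $- \frac{468065}{449152} \approx -1.0421$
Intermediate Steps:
$q{\left(U \right)} = 0$
$\frac{F{\left(126 \right)} - 468191}{449152 + q{\left(254 \right)}} = \frac{126 - 468191}{449152 + 0} = - \frac{468065}{449152}$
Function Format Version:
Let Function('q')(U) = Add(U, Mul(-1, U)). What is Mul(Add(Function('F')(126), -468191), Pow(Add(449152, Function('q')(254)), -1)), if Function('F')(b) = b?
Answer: Rational(-468065, 449152) ≈ -1.0421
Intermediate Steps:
Function('q')(U) = 0
Mul(Add(Function('F')(126), -468191), Pow(Add(449152, Function('q')(254)), -1)) = Mul(Add(126, -468191), Pow(Add(449152, 0), -1)) = Mul(-468065, Pow(449152, -1)) = Mul(-468065, Rational(1, 449152)) = Rational(-468065, 449152)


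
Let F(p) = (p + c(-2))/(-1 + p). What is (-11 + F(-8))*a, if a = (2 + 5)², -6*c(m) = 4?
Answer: -13279/27 ≈ -491.81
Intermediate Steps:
c(m) = -⅔ (c(m) = -⅙*4 = -⅔)
F(p) = (-⅔ + p)/(-1 + p) (F(p) = (p - ⅔)/(-1 + p) = (-⅔ + p)/(-1 + p))
a = 49 (a = 7² = 49)
(-11 + F(-8))*a = (-11 + (-⅔ - 8)/(-1 - 8))*49 = (-11 - 26/3/(-9))*49 = (-11 - ⅑*(-26/3))*49 = (-11 + 26/27)*49 = -271/27*49 = -13279/27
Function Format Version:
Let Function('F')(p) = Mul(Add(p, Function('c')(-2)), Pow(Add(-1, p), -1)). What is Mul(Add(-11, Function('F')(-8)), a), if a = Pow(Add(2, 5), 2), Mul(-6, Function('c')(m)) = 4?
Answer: Rational(-13279, 27) ≈ -491.81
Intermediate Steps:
Function('c')(m) = Rational(-2, 3) (Function('c')(m) = Mul(Rational(-1, 6), 4) = Rational(-2, 3))
Function('F')(p) = Mul(Pow(Add(-1, p), -1), Add(Rational(-2, 3), p)) (Function('F')(p) = Mul(Add(p, Rational(-2, 3)), Pow(Add(-1, p), -1)) = Mul(Add(Rational(-2, 3), p), Pow(Add(-1, p), -1)) = Mul(Pow(Add(-1, p), -1), Add(Rational(-2, 3), p)))
a = 49 (a = Pow(7, 2) = 49)
Mul(Add(-11, Function('F')(-8)), a) = Mul(Add(-11, Mul(Pow(Add(-1, -8), -1), Add(Rational(-2, 3), -8))), 49) = Mul(Add(-11, Mul(Pow(-9, -1), Rational(-26, 3))), 49) = Mul(Add(-11, Mul(Rational(-1, 9), Rational(-26, 3))), 49) = Mul(Add(-11, Rational(26, 27)), 49) = Mul(Rational(-271, 27), 49) = Rational(-13279, 27)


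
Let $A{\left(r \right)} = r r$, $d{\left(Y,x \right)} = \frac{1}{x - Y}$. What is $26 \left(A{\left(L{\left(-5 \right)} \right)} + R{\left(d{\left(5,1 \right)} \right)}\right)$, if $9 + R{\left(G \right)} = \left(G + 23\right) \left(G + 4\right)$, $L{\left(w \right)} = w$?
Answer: $\frac{21073}{8} \approx 2634.1$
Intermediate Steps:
$R{\left(G \right)} = -9 + \left(4 + G\right) \left(23 + G\right)$ ($R{\left(G \right)} = -9 + \left(G + 23\right) \left(G + 4\right) = -9 + \left(23 + G\right) \left(4 + G\right) = -9 + \left(4 + G\right) \left(23 + G\right)$)
$A{\left(r \right)} = r^{2}$
$26 \left(A{\left(L{\left(-5 \right)} \right)} + R{\left(d{\left(5,1 \right)} \right)}\right) = 26 \left(\left(-5\right)^{2} + \left(83 + \left(\frac{1}{1 - 5}\right)^{2} + \frac{27}{1 - 5}\right)\right) = 26 \left(25 + \left(83 + \left(\frac{1}{1 - 5}\right)^{2} + \frac{27}{1 - 5}\right)\right) = 26 \left(25 + \left(83 + \left(\frac{1}{-4}\right)^{2} + \frac{27}{-4}\right)\right) = 26 \left(25 + \left(83 + \left(- \frac{1}{4}\right)^{2} + 27 \left(- \frac{1}{4}\right)\right)\right) = 26 \left(25 + \left(83 + \frac{1}{16} - \frac{27}{4}\right)\right) = 26 \left(25 + \frac{1221}{16}\right) = 26 \cdot \frac{1621}{16} = \frac{21073}{8}$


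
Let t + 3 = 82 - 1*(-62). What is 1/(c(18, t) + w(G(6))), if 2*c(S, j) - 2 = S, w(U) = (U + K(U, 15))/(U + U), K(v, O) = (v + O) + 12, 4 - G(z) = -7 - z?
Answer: 34/401 ≈ 0.084788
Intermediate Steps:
G(z) = 11 + z (G(z) = 4 - (-7 - z) = 4 + (7 + z) = 11 + z)
K(v, O) = 12 + O + v (K(v, O) = (O + v) + 12 = 12 + O + v)
w(U) = (27 + 2*U)/(2*U) (w(U) = (U + (12 + 15 + U))/(U + U) = (U + (27 + U))/((2*U)) = (27 + 2*U)*(1/(2*U)) = (27 + 2*U)/(2*U))
t = 141 (t = -3 + (82 - 1*(-62)) = -3 + (82 + 62) = -3 + 144 = 141)
c(S, j) = 1 + S/2
1/(c(18, t) + w(G(6))) = 1/((1 + (1/2)*18) + (27/2 + (11 + 6))/(11 + 6)) = 1/((1 + 9) + (27/2 + 17)/17) = 1/(10 + (1/17)*(61/2)) = 1/(10 + 61/34) = 1/(401/34) = 34/401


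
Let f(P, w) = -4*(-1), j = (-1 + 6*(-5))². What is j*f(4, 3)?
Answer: 3844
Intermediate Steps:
j = 961 (j = (-1 - 30)² = (-31)² = 961)
f(P, w) = 4
j*f(4, 3) = 961*4 = 3844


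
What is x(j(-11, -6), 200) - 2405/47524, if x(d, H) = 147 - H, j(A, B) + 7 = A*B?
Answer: -2521177/47524 ≈ -53.051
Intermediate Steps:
j(A, B) = -7 + A*B
x(j(-11, -6), 200) - 2405/47524 = (147 - 1*200) - 2405/47524 = (147 - 200) - 2405*1/47524 = -53 - 2405/47524 = -2521177/47524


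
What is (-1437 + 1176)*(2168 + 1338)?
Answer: -915066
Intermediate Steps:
(-1437 + 1176)*(2168 + 1338) = -261*3506 = -915066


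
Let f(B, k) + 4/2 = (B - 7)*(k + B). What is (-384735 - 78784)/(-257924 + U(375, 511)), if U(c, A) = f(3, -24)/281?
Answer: 130248839/72476562 ≈ 1.7971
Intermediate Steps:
f(B, k) = -2 + (-7 + B)*(B + k) (f(B, k) = -2 + (B - 7)*(k + B) = -2 + (-7 + B)*(B + k))
U(c, A) = 82/281 (U(c, A) = (-2 + 3² - 7*3 - 7*(-24) + 3*(-24))/281 = (-2 + 9 - 21 + 168 - 72)*(1/281) = 82*(1/281) = 82/281)
(-384735 - 78784)/(-257924 + U(375, 511)) = (-384735 - 78784)/(-257924 + 82/281) = -463519/(-72476562/281) = -463519*(-281/72476562) = 130248839/72476562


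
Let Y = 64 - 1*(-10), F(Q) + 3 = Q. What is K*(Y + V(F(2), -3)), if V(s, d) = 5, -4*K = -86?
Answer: 3397/2 ≈ 1698.5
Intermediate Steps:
K = 43/2 (K = -¼*(-86) = 43/2 ≈ 21.500)
F(Q) = -3 + Q
Y = 74 (Y = 64 + 10 = 74)
K*(Y + V(F(2), -3)) = 43*(74 + 5)/2 = (43/2)*79 = 3397/2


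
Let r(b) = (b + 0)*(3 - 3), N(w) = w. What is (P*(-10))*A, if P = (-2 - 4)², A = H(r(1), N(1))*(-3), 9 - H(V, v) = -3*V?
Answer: 9720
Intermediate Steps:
r(b) = 0 (r(b) = b*0 = 0)
H(V, v) = 9 + 3*V (H(V, v) = 9 - (-3)*V = 9 + 3*V)
A = -27 (A = (9 + 3*0)*(-3) = (9 + 0)*(-3) = 9*(-3) = -27)
P = 36 (P = (-6)² = 36)
(P*(-10))*A = (36*(-10))*(-27) = -360*(-27) = 9720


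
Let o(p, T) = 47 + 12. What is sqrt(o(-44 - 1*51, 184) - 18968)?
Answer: 3*I*sqrt(2101) ≈ 137.51*I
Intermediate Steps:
o(p, T) = 59
sqrt(o(-44 - 1*51, 184) - 18968) = sqrt(59 - 18968) = sqrt(-18909) = 3*I*sqrt(2101)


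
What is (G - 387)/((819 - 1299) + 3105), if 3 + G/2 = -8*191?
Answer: -3449/2625 ≈ -1.3139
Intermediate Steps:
G = -3062 (G = -6 + 2*(-8*191) = -6 + 2*(-1528) = -6 - 3056 = -3062)
(G - 387)/((819 - 1299) + 3105) = (-3062 - 387)/((819 - 1299) + 3105) = -3449/(-480 + 3105) = -3449/2625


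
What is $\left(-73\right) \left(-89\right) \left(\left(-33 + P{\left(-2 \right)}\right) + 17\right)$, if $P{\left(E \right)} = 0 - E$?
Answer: $-90958$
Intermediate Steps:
$P{\left(E \right)} = - E$
$\left(-73\right) \left(-89\right) \left(\left(-33 + P{\left(-2 \right)}\right) + 17\right) = \left(-73\right) \left(-89\right) \left(\left(-33 - -2\right) + 17\right) = 6497 \left(\left(-33 + 2\right) + 17\right) = 6497 \left(-31 + 17\right) = 6497 \left(-14\right) = -90958$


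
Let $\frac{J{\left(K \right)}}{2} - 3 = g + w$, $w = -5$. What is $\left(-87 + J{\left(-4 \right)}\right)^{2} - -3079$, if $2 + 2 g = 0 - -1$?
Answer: $11543$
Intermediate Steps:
$g = - \frac{1}{2}$ ($g = -1 + \frac{0 - -1}{2} = -1 + \frac{0 + 1}{2} = -1 + \frac{1}{2} \cdot 1 = -1 + \frac{1}{2} = - \frac{1}{2} \approx -0.5$)
$J{\left(K \right)} = -5$ ($J{\left(K \right)} = 6 + 2 \left(- \frac{1}{2} - 5\right) = 6 + 2 \left(- \frac{11}{2}\right) = 6 - 11 = -5$)
$\left(-87 + J{\left(-4 \right)}\right)^{2} - -3079 = \left(-87 - 5\right)^{2} - -3079 = \left(-92\right)^{2} + 3079 = 8464 + 3079 = 11543$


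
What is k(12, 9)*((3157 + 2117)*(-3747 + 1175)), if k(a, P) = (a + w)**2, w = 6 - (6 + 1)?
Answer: -1641332088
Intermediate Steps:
w = -1 (w = 6 - 1*7 = 6 - 7 = -1)
k(a, P) = (-1 + a)**2 (k(a, P) = (a - 1)**2 = (-1 + a)**2)
k(12, 9)*((3157 + 2117)*(-3747 + 1175)) = (-1 + 12)**2*((3157 + 2117)*(-3747 + 1175)) = 11**2*(5274*(-2572)) = 121*(-13564728) = -1641332088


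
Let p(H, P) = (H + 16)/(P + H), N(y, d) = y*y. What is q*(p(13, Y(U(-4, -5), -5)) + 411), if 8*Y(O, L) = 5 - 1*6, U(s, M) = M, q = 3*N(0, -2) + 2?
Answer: 85130/103 ≈ 826.50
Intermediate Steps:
N(y, d) = y²
q = 2 (q = 3*0² + 2 = 3*0 + 2 = 0 + 2 = 2)
Y(O, L) = -⅛ (Y(O, L) = (5 - 1*6)/8 = (5 - 6)/8 = (⅛)*(-1) = -⅛)
p(H, P) = (16 + H)/(H + P)
q*(p(13, Y(U(-4, -5), -5)) + 411) = 2*((16 + 13)/(13 - ⅛) + 411) = 2*(29/(103/8) + 411) = 2*((8/103)*29 + 411) = 2*(232/103 + 411) = 2*(42565/103) = 85130/103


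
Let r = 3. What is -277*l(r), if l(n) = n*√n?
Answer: -831*√3 ≈ -1439.3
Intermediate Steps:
l(n) = n^(3/2)
-277*l(r) = -831*√3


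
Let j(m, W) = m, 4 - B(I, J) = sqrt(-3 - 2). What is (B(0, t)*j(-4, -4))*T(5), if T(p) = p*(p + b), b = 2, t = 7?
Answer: -560 + 140*I*sqrt(5) ≈ -560.0 + 313.05*I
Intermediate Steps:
B(I, J) = 4 - I*sqrt(5) (B(I, J) = 4 - sqrt(-3 - 2) = 4 - sqrt(-5) = 4 - I*sqrt(5))
T(p) = p*(2 + p) (T(p) = p*(p + 2) = p*(2 + p))
(B(0, t)*j(-4, -4))*T(5) = ((4 - I*sqrt(5))*(-4))*(5*(2 + 5)) = (-16 + 4*I*sqrt(5))*(5*7) = (-16 + 4*I*sqrt(5))*35 = -560 + 140*I*sqrt(5)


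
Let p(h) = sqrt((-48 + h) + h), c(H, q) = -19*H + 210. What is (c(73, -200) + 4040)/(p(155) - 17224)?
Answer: -24656156/148332957 - 2863*sqrt(262)/296665914 ≈ -0.16638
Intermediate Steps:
c(H, q) = 210 - 19*H
p(h) = sqrt(-48 + 2*h)
(c(73, -200) + 4040)/(p(155) - 17224) = ((210 - 19*73) + 4040)/(sqrt(-48 + 2*155) - 17224) = ((210 - 1387) + 4040)/(sqrt(-48 + 310) - 17224) = (-1177 + 4040)/(sqrt(262) - 17224) = 2863/(-17224 + sqrt(262))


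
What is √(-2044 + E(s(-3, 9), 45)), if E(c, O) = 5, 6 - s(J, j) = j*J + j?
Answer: I*√2039 ≈ 45.155*I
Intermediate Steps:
s(J, j) = 6 - j - J*j (s(J, j) = 6 - (j*J + j) = 6 - (J*j + j) = 6 - (j + J*j) = 6 + (-j - J*j) = 6 - j - J*j)
√(-2044 + E(s(-3, 9), 45)) = √(-2044 + 5) = √(-2039) = I*√2039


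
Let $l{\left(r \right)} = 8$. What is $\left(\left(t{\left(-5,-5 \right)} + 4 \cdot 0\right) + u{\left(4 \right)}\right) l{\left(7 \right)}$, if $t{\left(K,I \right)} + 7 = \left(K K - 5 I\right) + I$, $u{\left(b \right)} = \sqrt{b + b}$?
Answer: $304 + 16 \sqrt{2} \approx 326.63$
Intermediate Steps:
$u{\left(b \right)} = \sqrt{2} \sqrt{b}$ ($u{\left(b \right)} = \sqrt{2 b} = \sqrt{2} \sqrt{b}$)
$t{\left(K,I \right)} = -7 + K^{2} - 4 I$ ($t{\left(K,I \right)} = -7 - \left(4 I - K K\right) = -7 - \left(- K^{2} + 4 I\right) = -7 + K^{2} - 4 I$)
$\left(\left(t{\left(-5,-5 \right)} + 4 \cdot 0\right) + u{\left(4 \right)}\right) l{\left(7 \right)} = \left(\left(\left(-7 + \left(-5\right)^{2} - -20\right) + 4 \cdot 0\right) + \sqrt{2} \sqrt{4}\right) 8 = \left(\left(\left(-7 + 25 + 20\right) + 0\right) + \sqrt{2} \cdot 2\right) 8 = \left(\left(38 + 0\right) + 2 \sqrt{2}\right) 8 = \left(38 + 2 \sqrt{2}\right) 8 = 304 + 16 \sqrt{2}$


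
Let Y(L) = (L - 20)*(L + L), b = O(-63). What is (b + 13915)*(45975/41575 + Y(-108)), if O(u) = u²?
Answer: 822314600292/1663 ≈ 4.9448e+8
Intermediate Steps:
b = 3969 (b = (-63)² = 3969)
Y(L) = 2*L*(-20 + L) (Y(L) = (-20 + L)*(2*L) = 2*L*(-20 + L))
(b + 13915)*(45975/41575 + Y(-108)) = (3969 + 13915)*(45975/41575 + 2*(-108)*(-20 - 108)) = 17884*(45975*(1/41575) + 2*(-108)*(-128)) = 17884*(1839/1663 + 27648) = 17884*(45980463/1663) = 822314600292/1663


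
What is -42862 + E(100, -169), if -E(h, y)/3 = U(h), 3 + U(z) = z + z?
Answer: -43453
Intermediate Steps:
U(z) = -3 + 2*z (U(z) = -3 + (z + z) = -3 + 2*z)
E(h, y) = 9 - 6*h (E(h, y) = -3*(-3 + 2*h) = 9 - 6*h)
-42862 + E(100, -169) = -42862 + (9 - 6*100) = -42862 + (9 - 600) = -42862 - 591 = -43453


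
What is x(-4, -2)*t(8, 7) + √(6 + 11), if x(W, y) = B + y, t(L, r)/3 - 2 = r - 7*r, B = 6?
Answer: -480 + √17 ≈ -475.88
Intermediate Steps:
t(L, r) = 6 - 18*r (t(L, r) = 6 + 3*(r - 7*r) = 6 + 3*(-6*r) = 6 - 18*r)
x(W, y) = 6 + y
x(-4, -2)*t(8, 7) + √(6 + 11) = (6 - 2)*(6 - 18*7) + √(6 + 11) = 4*(6 - 126) + √17 = 4*(-120) + √17 = -480 + √17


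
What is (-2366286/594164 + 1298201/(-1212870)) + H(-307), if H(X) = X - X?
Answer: -455167699973/90080461335 ≈ -5.0529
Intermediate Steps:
H(X) = 0
(-2366286/594164 + 1298201/(-1212870)) + H(-307) = (-2366286/594164 + 1298201/(-1212870)) + 0 = (-2366286*1/594164 + 1298201*(-1/1212870)) + 0 = (-1183143/297082 - 1298201/1212870) + 0 = -455167699973/90080461335 + 0 = -455167699973/90080461335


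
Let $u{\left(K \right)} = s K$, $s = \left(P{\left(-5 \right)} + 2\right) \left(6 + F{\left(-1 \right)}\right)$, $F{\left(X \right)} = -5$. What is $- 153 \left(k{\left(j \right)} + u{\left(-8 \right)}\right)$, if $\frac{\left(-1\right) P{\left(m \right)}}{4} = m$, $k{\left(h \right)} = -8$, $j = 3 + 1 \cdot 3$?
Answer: $28152$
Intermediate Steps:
$j = 6$ ($j = 3 + 3 = 6$)
$P{\left(m \right)} = - 4 m$
$s = 22$ ($s = \left(\left(-4\right) \left(-5\right) + 2\right) \left(6 - 5\right) = \left(20 + 2\right) 1 = 22 \cdot 1 = 22$)
$u{\left(K \right)} = 22 K$
$- 153 \left(k{\left(j \right)} + u{\left(-8 \right)}\right) = - 153 \left(-8 + 22 \left(-8\right)\right) = - 153 \left(-8 - 176\right) = \left(-153\right) \left(-184\right) = 28152$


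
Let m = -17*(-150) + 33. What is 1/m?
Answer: 1/2583 ≈ 0.00038715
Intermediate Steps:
m = 2583 (m = 2550 + 33 = 2583)
1/m = 1/2583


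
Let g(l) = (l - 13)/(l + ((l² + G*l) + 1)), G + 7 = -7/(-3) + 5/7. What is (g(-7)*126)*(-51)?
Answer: 96390/53 ≈ 1818.7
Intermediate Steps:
G = -83/21 (G = -7 + (-7/(-3) + 5/7) = -7 + (-7*(-⅓) + 5*(⅐)) = -7 + (7/3 + 5/7) = -7 + 64/21 = -83/21 ≈ -3.9524)
g(l) = (-13 + l)/(1 + l² - 62*l/21) (g(l) = (l - 13)/(l + ((l² - 83*l/21) + 1)) = (-13 + l)/(l + (1 + l² - 83*l/21)) = (-13 + l)/(1 + l² - 62*l/21))
(g(-7)*126)*(-51) = ((21*(-13 - 7)/(21 - 62*(-7) + 21*(-7)²))*126)*(-51) = ((21*(-20)/(21 + 434 + 21*49))*126)*(-51) = ((21*(-20)/(21 + 434 + 1029))*126)*(-51) = ((21*(-20)/1484)*126)*(-51) = ((21*(1/1484)*(-20))*126)*(-51) = -15/53*126*(-51) = -1890/53*(-51) = 96390/53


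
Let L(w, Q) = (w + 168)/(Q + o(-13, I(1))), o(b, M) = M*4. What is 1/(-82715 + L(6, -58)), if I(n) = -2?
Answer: -11/909894 ≈ -1.2089e-5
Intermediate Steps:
o(b, M) = 4*M
L(w, Q) = (168 + w)/(-8 + Q) (L(w, Q) = (w + 168)/(Q + 4*(-2)) = (168 + w)/(Q - 8) = (168 + w)/(-8 + Q))
1/(-82715 + L(6, -58)) = 1/(-82715 + (168 + 6)/(-8 - 58)) = 1/(-82715 + 174/(-66)) = 1/(-82715 - 1/66*174) = 1/(-82715 - 29/11) = 1/(-909894/11) = -11/909894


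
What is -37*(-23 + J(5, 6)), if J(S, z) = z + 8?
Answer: 333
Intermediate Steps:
J(S, z) = 8 + z
-37*(-23 + J(5, 6)) = -37*(-23 + (8 + 6)) = -37*(-23 + 14) = -37*(-9) = 333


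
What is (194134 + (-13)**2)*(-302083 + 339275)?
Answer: 7226517176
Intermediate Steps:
(194134 + (-13)**2)*(-302083 + 339275) = (194134 + 169)*37192 = 194303*37192 = 7226517176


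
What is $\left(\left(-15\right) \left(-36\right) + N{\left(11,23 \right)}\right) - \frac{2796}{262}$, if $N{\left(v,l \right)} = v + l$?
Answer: $\frac{73796}{131} \approx 563.33$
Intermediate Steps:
$N{\left(v,l \right)} = l + v$
$\left(\left(-15\right) \left(-36\right) + N{\left(11,23 \right)}\right) - \frac{2796}{262} = \left(\left(-15\right) \left(-36\right) + \left(23 + 11\right)\right) - \frac{2796}{262} = \left(540 + 34\right) - \frac{1398}{131} = 574 - \frac{1398}{131} = \frac{73796}{131}$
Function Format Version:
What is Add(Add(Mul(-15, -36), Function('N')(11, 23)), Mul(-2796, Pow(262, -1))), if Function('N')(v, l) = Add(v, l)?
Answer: Rational(73796, 131) ≈ 563.33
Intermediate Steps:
Function('N')(v, l) = Add(l, v)
Add(Add(Mul(-15, -36), Function('N')(11, 23)), Mul(-2796, Pow(262, -1))) = Add(Add(Mul(-15, -36), Add(23, 11)), Mul(-2796, Pow(262, -1))) = Add(Add(540, 34), Mul(-2796, Rational(1, 262))) = Add(574, Rational(-1398, 131)) = Rational(73796, 131)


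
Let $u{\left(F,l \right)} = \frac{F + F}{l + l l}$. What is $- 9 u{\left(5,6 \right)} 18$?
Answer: $- \frac{270}{7} \approx -38.571$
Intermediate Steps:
$u{\left(F,l \right)} = \frac{2 F}{l + l^{2}}$
$- 9 u{\left(5,6 \right)} 18 = - 9 \cdot 2 \cdot 5 \cdot \frac{1}{6} \frac{1}{1 + 6} \cdot 18 = - 9 \cdot 2 \cdot 5 \cdot \frac{1}{6} \cdot \frac{1}{7} \cdot 18 = \left(-9\right) \frac{5}{21} \cdot 18 = \left(- \frac{15}{7}\right) 18 = - \frac{270}{7}$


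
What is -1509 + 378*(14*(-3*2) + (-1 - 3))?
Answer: -34773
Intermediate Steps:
-1509 + 378*(14*(-3*2) + (-1 - 3)) = -1509 + 378*(14*(-6) - 4) = -1509 + 378*(-84 - 4) = -1509 + 378*(-88) = -1509 - 33264 = -34773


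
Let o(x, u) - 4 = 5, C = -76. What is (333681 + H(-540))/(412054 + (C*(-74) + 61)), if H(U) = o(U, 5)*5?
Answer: 333726/417739 ≈ 0.79889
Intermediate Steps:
o(x, u) = 9 (o(x, u) = 4 + 5 = 9)
H(U) = 45 (H(U) = 9*5 = 45)
(333681 + H(-540))/(412054 + (C*(-74) + 61)) = (333681 + 45)/(412054 + (-76*(-74) + 61)) = 333726/(412054 + (5624 + 61)) = 333726/(412054 + 5685) = 333726/417739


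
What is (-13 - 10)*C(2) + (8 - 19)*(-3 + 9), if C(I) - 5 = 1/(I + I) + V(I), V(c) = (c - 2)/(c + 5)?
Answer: -747/4 ≈ -186.75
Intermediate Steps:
V(c) = (-2 + c)/(5 + c)
C(I) = 5 + 1/(2*I) + (-2 + I)/(5 + I) (C(I) = 5 + (1/(I + I) + (-2 + I)/(5 + I)) = 5 + (1/(2*I) + (-2 + I)/(5 + I)) = 5 + 1/(2*I) + (-2 + I)/(5 + I))
(-13 - 10)*C(2) + (8 - 19)*(-3 + 9) = (-13 - 10)*((1/2)*(5 + 12*2**2 + 47*2)/(2*(5 + 2))) + (8 - 19)*(-3 + 9) = -23*(5 + 12*4 + 94)/(2*2*7) - 11*6 = -23*(5 + 48 + 94)/(2*2*7) - 66 = -23*147/(2*2*7) - 66 = -23*21/4 - 66 = -483/4 - 66 = -747/4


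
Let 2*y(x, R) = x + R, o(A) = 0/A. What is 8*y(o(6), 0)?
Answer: 0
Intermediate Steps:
o(A) = 0
y(x, R) = R/2 + x/2 (y(x, R) = (x + R)/2 = (R + x)/2 = R/2 + x/2)
8*y(o(6), 0) = 8*((½)*0 + (½)*0) = 8*(0 + 0) = 8*0 = 0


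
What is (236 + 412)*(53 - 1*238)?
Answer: -119880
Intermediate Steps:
(236 + 412)*(53 - 1*238) = 648*(53 - 238) = 648*(-185) = -119880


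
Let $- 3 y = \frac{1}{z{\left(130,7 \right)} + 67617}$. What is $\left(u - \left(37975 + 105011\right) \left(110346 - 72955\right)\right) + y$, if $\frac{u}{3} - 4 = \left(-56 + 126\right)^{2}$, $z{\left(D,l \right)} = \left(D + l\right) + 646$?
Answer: $- \frac{1097076111832801}{205200} \approx -5.3464 \cdot 10^{9}$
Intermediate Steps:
$z{\left(D,l \right)} = 646 + D + l$
$u = 14712$ ($u = 12 + 3 \left(-56 + 126\right)^{2} = 12 + 3 \cdot 70^{2} = 12 + 3 \cdot 4900 = 12 + 14700 = 14712$)
$y = - \frac{1}{205200}$ ($y = - \frac{1}{3 \left(\left(646 + 130 + 7\right) + 67617\right)} = - \frac{1}{3 \left(783 + 67617\right)} = - \frac{1}{3 \cdot 68400} = \left(- \frac{1}{3}\right) \frac{1}{68400} = - \frac{1}{205200} \approx -4.8733 \cdot 10^{-6}$)
$\left(u - \left(37975 + 105011\right) \left(110346 - 72955\right)\right) + y = \left(14712 - \left(37975 + 105011\right) \left(110346 - 72955\right)\right) - \frac{1}{205200} = \left(14712 - 142986 \cdot 37391\right) - \frac{1}{205200} = \left(14712 - 5346389526\right) - \frac{1}{205200} = -5346374814 - \frac{1}{205200} = - \frac{1097076111832801}{205200}$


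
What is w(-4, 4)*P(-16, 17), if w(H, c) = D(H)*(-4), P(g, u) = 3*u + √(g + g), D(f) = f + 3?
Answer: 204 + 16*I*√2 ≈ 204.0 + 22.627*I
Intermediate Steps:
D(f) = 3 + f
P(g, u) = 3*u + √2*√g (P(g, u) = 3*u + √(2*g) = 3*u + √2*√g)
w(H, c) = -12 - 4*H (w(H, c) = (3 + H)*(-4) = -12 - 4*H)
w(-4, 4)*P(-16, 17) = (-12 - 4*(-4))*(3*17 + √2*√(-16)) = (-12 + 16)*(51 + √2*(4*I)) = 4*(51 + 4*I*√2) = 204 + 16*I*√2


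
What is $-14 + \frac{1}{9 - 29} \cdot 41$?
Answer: $- \frac{321}{20} \approx -16.05$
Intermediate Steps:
$-14 + \frac{1}{9 - 29} \cdot 41 = -14 + \frac{1}{-20} \cdot 41 = -14 - \frac{41}{20} = - \frac{321}{20}$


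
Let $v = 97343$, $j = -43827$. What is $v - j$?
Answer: $141170$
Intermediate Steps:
$v - j = 97343 - -43827 = 97343 + 43827 = 141170$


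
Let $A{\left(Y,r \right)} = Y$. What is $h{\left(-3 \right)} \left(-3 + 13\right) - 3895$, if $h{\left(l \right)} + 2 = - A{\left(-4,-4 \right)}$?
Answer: $-3875$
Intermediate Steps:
$h{\left(l \right)} = 2$ ($h{\left(l \right)} = -2 - -4 = -2 + 4 = 2$)
$h{\left(-3 \right)} \left(-3 + 13\right) - 3895 = 2 \left(-3 + 13\right) - 3895 = 2 \cdot 10 - 3895 = 20 - 3895 = -3875$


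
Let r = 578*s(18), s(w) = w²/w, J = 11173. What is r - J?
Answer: -769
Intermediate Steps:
s(w) = w
r = 10404 (r = 578*18 = 10404)
r - J = 10404 - 1*11173 = 10404 - 11173 = -769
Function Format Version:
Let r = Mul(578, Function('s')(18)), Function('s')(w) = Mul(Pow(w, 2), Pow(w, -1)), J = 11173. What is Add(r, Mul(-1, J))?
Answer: -769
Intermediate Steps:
Function('s')(w) = w
r = 10404 (r = Mul(578, 18) = 10404)
Add(r, Mul(-1, J)) = Add(10404, Mul(-1, 11173)) = Add(10404, -11173) = -769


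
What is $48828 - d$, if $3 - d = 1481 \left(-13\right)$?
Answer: $29572$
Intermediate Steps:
$d = 19256$ ($d = 3 - 1481 \left(-13\right) = 3 - -19253 = 3 + 19253 = 19256$)
$48828 - d = 48828 - 19256 = 29572$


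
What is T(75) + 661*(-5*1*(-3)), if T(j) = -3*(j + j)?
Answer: 9465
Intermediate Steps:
T(j) = -6*j
T(75) + 661*(-5*1*(-3)) = -6*75 + 661*(-5*1*(-3)) = -450 + 661*(-5*(-3)) = -450 + 661*15 = -450 + 9915 = 9465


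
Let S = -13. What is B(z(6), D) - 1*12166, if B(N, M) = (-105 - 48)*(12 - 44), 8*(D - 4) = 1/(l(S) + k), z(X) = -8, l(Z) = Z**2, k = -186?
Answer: -7270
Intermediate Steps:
D = 543/136 (D = 4 + 1/(8*((-13)**2 - 186)) = 4 + 1/(8*(169 - 186)) = 4 + (1/8)/(-17) = 4 + (1/8)*(-1/17) = 4 - 1/136 = 543/136 ≈ 3.9926)
B(N, M) = 4896 (B(N, M) = -153*(-32) = 4896)
B(z(6), D) - 1*12166 = 4896 - 1*12166 = 4896 - 12166 = -7270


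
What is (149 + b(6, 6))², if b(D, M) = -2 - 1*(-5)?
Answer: 23104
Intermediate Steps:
b(D, M) = 3 (b(D, M) = -2 + 5 = 3)
(149 + b(6, 6))² = (149 + 3)² = 152² = 23104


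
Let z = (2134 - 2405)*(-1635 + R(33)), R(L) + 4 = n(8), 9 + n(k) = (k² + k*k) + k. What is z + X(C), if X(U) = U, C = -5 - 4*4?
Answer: 409731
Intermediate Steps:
C = -21 (C = -5 - 16 = -21)
n(k) = -9 + k + 2*k² (n(k) = -9 + ((k² + k*k) + k) = -9 + ((k² + k²) + k) = -9 + (2*k² + k) = -9 + (k + 2*k²) = -9 + k + 2*k²)
R(L) = 123 (R(L) = -4 + (-9 + 8 + 2*8²) = -4 + (-9 + 8 + 2*64) = -4 + (-9 + 8 + 128) = -4 + 127 = 123)
z = 409752 (z = (2134 - 2405)*(-1635 + 123) = -271*(-1512) = 409752)
z + X(C) = 409752 - 21 = 409731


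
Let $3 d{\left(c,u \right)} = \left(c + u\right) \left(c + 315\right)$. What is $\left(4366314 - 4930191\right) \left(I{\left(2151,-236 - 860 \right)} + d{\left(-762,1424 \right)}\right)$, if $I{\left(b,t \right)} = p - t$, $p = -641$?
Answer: $55363135491$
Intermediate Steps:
$I{\left(b,t \right)} = -641 - t$
$d{\left(c,u \right)} = \frac{\left(315 + c\right) \left(c + u\right)}{3}$ ($d{\left(c,u \right)} = \frac{\left(c + u\right) \left(c + 315\right)}{3} = \frac{\left(c + u\right) \left(315 + c\right)}{3} = \frac{\left(315 + c\right) \left(c + u\right)}{3}$)
$\left(4366314 - 4930191\right) \left(I{\left(2151,-236 - 860 \right)} + d{\left(-762,1424 \right)}\right) = \left(4366314 - 4930191\right) \left(\left(-641 - \left(-236 - 860\right)\right) + \left(105 \left(-762\right) + 105 \cdot 1424 + \frac{\left(-762\right)^{2}}{3} + \frac{1}{3} \left(-762\right) 1424\right)\right) = - 563877 \left(\left(-641 - -1096\right) + \left(-80010 + 149520 + \frac{1}{3} \cdot 580644 - 361696\right)\right) = - 563877 \left(\left(-641 + 1096\right) + \left(-80010 + 149520 + 193548 - 361696\right)\right) = - 563877 \left(455 - 98638\right) = \left(-563877\right) \left(-98183\right) = 55363135491$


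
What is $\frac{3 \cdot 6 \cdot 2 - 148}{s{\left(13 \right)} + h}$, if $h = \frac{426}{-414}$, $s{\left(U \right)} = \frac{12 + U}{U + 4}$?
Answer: $- \frac{9384}{37} \approx -253.62$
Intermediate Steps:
$s{\left(U \right)} = \frac{12 + U}{4 + U}$
$h = - \frac{71}{69}$ ($h = 426 \left(- \frac{1}{414}\right) = - \frac{71}{69} \approx -1.029$)
$\frac{3 \cdot 6 \cdot 2 - 148}{s{\left(13 \right)} + h} = \frac{3 \cdot 6 \cdot 2 - 148}{\frac{12 + 13}{4 + 13} - \frac{71}{69}} = \frac{18 \cdot 2 - 148}{\frac{1}{17} \cdot 25 - \frac{71}{69}} = \frac{36 - 148}{\frac{1}{17} \cdot 25 - \frac{71}{69}} = - \frac{112}{\frac{25}{17} - \frac{71}{69}} = - \frac{112}{\frac{518}{1173}} = \left(-112\right) \frac{1173}{518} = - \frac{9384}{37}$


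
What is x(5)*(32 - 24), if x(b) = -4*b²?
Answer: -800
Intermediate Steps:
x(5)*(32 - 24) = (-4*5²)*(32 - 24) = -4*25*8 = -100*8 = -800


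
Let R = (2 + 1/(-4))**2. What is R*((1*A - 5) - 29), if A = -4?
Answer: -931/8 ≈ -116.38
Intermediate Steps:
R = 49/16 (R = (2 + 1*(-1/4))**2 = (2 - 1/4)**2 = (7/4)**2 = 49/16 ≈ 3.0625)
R*((1*A - 5) - 29) = 49*((1*(-4) - 5) - 29)/16 = 49*((-4 - 5) - 29)/16 = 49*(-9 - 29)/16 = (49/16)*(-38) = -931/8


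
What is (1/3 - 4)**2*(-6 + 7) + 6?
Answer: 175/9 ≈ 19.444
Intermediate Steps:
(1/3 - 4)**2*(-6 + 7) + 6 = (1/3 - 4)**2*1 + 6 = (-11/3)**2*1 + 6 = (121/9)*1 + 6 = 121/9 + 6 = 175/9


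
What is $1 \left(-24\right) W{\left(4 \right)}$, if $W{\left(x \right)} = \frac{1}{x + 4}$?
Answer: $-3$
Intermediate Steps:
$W{\left(x \right)} = \frac{1}{4 + x}$
$1 \left(-24\right) W{\left(4 \right)} = \frac{1 \left(-24\right)}{4 + 4} = - \frac{24}{8} = \left(-24\right) \frac{1}{8} = -3$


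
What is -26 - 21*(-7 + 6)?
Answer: -5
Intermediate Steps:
-26 - 21*(-7 + 6) = -26 - 21*(-1) = -26 + 21 = -5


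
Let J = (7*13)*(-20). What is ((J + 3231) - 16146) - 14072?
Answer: -28807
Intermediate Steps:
J = -1820 (J = 91*(-20) = -1820)
((J + 3231) - 16146) - 14072 = ((-1820 + 3231) - 16146) - 14072 = (1411 - 16146) - 14072 = -14735 - 14072 = -28807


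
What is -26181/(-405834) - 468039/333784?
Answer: -2745565767/2052437816 ≈ -1.3377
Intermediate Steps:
-26181/(-405834) - 468039/333784 = -26181*(-1/405834) - 468039*1/333784 = 8727/135278 - 42549/30344 = -2745565767/2052437816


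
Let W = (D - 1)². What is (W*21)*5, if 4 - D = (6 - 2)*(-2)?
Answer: 12705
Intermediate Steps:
D = 12 (D = 4 - (6 - 2)*(-2) = 4 - 4*(-2) = 4 - 1*(-8) = 4 + 8 = 12)
W = 121 (W = (12 - 1)² = 11² = 121)
(W*21)*5 = (121*21)*5 = 2541*5 = 12705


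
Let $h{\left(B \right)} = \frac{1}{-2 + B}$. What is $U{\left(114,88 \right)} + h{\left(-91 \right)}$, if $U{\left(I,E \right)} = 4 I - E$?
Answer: $\frac{34223}{93} \approx 367.99$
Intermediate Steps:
$U{\left(I,E \right)} = - E + 4 I$
$U{\left(114,88 \right)} + h{\left(-91 \right)} = \left(\left(-1\right) 88 + 4 \cdot 114\right) + \frac{1}{-2 - 91} = \left(-88 + 456\right) + \frac{1}{-93} = 368 - \frac{1}{93} = \frac{34223}{93}$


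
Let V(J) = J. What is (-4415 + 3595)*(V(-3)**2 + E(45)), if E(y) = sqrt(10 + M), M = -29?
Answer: -7380 - 820*I*sqrt(19) ≈ -7380.0 - 3574.3*I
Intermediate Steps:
E(y) = I*sqrt(19) (E(y) = sqrt(10 - 29) = sqrt(-19) = I*sqrt(19))
(-4415 + 3595)*(V(-3)**2 + E(45)) = (-4415 + 3595)*((-3)**2 + I*sqrt(19)) = -820*(9 + I*sqrt(19)) = -7380 - 820*I*sqrt(19)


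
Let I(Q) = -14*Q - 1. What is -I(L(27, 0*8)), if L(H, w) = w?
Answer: 1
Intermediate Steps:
I(Q) = -1 - 14*Q
-I(L(27, 0*8)) = -(-1 - 0*8) = -(-1 - 14*0) = -(-1 + 0) = -1*(-1) = 1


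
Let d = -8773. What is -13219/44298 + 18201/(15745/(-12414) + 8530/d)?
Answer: -87812267704127551/10809700066890 ≈ -8123.5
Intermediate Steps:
-13219/44298 + 18201/(15745/(-12414) + 8530/d) = -13219/44298 + 18201/(15745/(-12414) + 8530/(-8773)) = -13219*1/44298 + 18201/(15745*(-1/12414) + 8530*(-1/8773)) = -13219/44298 + 18201/(-15745/12414 - 8530/8773) = -13219/44298 + 18201/(-244022305/108908022) = -13219/44298 + 18201*(-108908022/244022305) = -13219/44298 - 1982234908422/244022305 = -87812267704127551/10809700066890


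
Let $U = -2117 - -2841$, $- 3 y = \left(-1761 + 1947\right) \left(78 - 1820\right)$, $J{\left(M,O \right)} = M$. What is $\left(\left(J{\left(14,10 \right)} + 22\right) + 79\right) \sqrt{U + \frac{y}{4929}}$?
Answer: $\frac{1150 \sqrt{188574}}{159} \approx 3140.8$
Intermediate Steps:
$y = 108004$ ($y = - \frac{\left(-1761 + 1947\right) \left(78 - 1820\right)}{3} = - \frac{186 \left(-1742\right)}{3} = \left(- \frac{1}{3}\right) \left(-324012\right) = 108004$)
$U = 724$ ($U = -2117 + 2841 = 724$)
$\left(\left(J{\left(14,10 \right)} + 22\right) + 79\right) \sqrt{U + \frac{y}{4929}} = \left(\left(14 + 22\right) + 79\right) \sqrt{724 + \frac{108004}{4929}} = \left(36 + 79\right) \sqrt{724 + 108004 \cdot \frac{1}{4929}} = 115 \sqrt{724 + \frac{3484}{159}} = 115 \sqrt{\frac{118600}{159}} = 115 \frac{10 \sqrt{188574}}{159} = \frac{1150 \sqrt{188574}}{159}$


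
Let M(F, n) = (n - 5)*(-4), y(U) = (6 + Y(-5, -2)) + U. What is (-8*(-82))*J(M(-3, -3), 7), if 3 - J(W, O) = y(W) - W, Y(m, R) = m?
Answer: 1312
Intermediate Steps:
y(U) = 1 + U (y(U) = (6 - 5) + U = 1 + U)
M(F, n) = 20 - 4*n (M(F, n) = (-5 + n)*(-4) = 20 - 4*n)
J(W, O) = 2 (J(W, O) = 3 - ((1 + W) - W) = 3 - 1*1 = 3 - 1 = 2)
(-8*(-82))*J(M(-3, -3), 7) = -8*(-82)*2 = 656*2 = 1312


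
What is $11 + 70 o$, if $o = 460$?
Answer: $32211$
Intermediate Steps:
$11 + 70 o = 11 + 70 \cdot 460 = 11 + 32200 = 32211$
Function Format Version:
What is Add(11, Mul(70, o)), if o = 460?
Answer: 32211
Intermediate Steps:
Add(11, Mul(70, o)) = Add(11, Mul(70, 460)) = Add(11, 32200) = 32211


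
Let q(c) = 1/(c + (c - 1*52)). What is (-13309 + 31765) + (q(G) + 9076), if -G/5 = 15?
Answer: 5561463/202 ≈ 27532.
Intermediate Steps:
G = -75 (G = -5*15 = -75)
q(c) = 1/(-52 + 2*c) (q(c) = 1/(c + (c - 52)) = 1/(c + (-52 + c)) = 1/(-52 + 2*c))
(-13309 + 31765) + (q(G) + 9076) = (-13309 + 31765) + (1/(2*(-26 - 75)) + 9076) = 18456 + ((½)/(-101) + 9076) = 18456 + ((½)*(-1/101) + 9076) = 18456 + (-1/202 + 9076) = 18456 + 1833351/202 = 5561463/202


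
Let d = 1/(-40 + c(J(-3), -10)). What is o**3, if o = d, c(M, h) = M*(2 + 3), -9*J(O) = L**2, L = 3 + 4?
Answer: -729/221445125 ≈ -3.2920e-6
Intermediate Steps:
L = 7
J(O) = -49/9 (J(O) = -1/9*7**2 = -1/9*49 = -49/9)
c(M, h) = 5*M (c(M, h) = M*5 = 5*M)
d = -9/605 (d = 1/(-40 + 5*(-49/9)) = 1/(-40 - 245/9) = 1/(-605/9) = -9/605 ≈ -0.014876)
o = -9/605 ≈ -0.014876
o**3 = (-9/605)**3 = -729/221445125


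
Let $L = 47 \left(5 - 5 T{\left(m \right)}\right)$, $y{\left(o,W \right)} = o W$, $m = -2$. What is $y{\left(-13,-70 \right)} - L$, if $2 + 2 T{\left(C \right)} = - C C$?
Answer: $-30$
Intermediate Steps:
$T{\left(C \right)} = -1 - \frac{C^{2}}{2}$ ($T{\left(C \right)} = -1 + \frac{- C C}{2} = -1 + \frac{\left(-1\right) C^{2}}{2} = -1 - \frac{C^{2}}{2}$)
$y{\left(o,W \right)} = W o$
$L = 940$ ($L = 47 \left(5 - 5 \left(-1 - \frac{\left(-2\right)^{2}}{2}\right)\right) = 47 \left(5 - 5 \left(-1 - 2\right)\right) = 47 \left(5 - -15\right) = 47 \left(5 + 15\right) = 47 \cdot 20 = 940$)
$y{\left(-13,-70 \right)} - L = \left(-70\right) \left(-13\right) - 940 = 910 - 940 = -30$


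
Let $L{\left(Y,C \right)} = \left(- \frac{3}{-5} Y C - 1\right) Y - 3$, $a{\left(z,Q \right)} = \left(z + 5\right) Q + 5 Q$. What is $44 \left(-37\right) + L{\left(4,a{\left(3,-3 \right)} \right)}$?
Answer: $- \frac{10047}{5} \approx -2009.4$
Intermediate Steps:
$a{\left(z,Q \right)} = 5 Q + Q \left(5 + z\right)$ ($a{\left(z,Q \right)} = \left(5 + z\right) Q + 5 Q = Q \left(5 + z\right) + 5 Q = 5 Q + Q \left(5 + z\right)$)
$L{\left(Y,C \right)} = -3 + Y \left(-1 + \frac{3 C Y}{5}\right)$ ($L{\left(Y,C \right)} = \left(\left(-3\right) \left(- \frac{1}{5}\right) Y C - 1\right) Y - 3 = \left(\frac{3 Y}{5} C - 1\right) Y - 3 = \left(\frac{3 C Y}{5} - 1\right) Y - 3 = \left(-1 + \frac{3 C Y}{5}\right) Y - 3 = Y \left(-1 + \frac{3 C Y}{5}\right) - 3 = -3 + Y \left(-1 + \frac{3 C Y}{5}\right)$)
$44 \left(-37\right) + L{\left(4,a{\left(3,-3 \right)} \right)} = 44 \left(-37\right) - \left(7 - \frac{3 \left(- 3 \left(10 + 3\right)\right) 4^{2}}{5}\right) = -1628 - \left(7 - \frac{3}{5} \left(\left(-3\right) 13\right) 16\right) = -1628 - \left(7 + \frac{1872}{5}\right) = -1628 - \frac{1907}{5} = - \frac{10047}{5}$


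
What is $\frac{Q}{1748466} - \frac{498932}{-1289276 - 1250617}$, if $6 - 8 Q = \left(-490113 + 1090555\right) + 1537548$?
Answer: $\frac{32264052308}{740152759023} \approx 0.043591$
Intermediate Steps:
$Q = -267248$ ($Q = \frac{3}{4} - \frac{\left(-490113 + 1090555\right) + 1537548}{8} = \frac{3}{4} - \frac{600442 + 1537548}{8} = \frac{3}{4} - \frac{1068995}{4} = -267248$)
$\frac{Q}{1748466} - \frac{498932}{-1289276 - 1250617} = - \frac{267248}{1748466} - \frac{498932}{-1289276 - 1250617} = \left(-267248\right) \frac{1}{1748466} - \frac{498932}{-2539893} = - \frac{133624}{874233} - - \frac{498932}{2539893} = - \frac{133624}{874233} + \frac{498932}{2539893} = \frac{32264052308}{740152759023}$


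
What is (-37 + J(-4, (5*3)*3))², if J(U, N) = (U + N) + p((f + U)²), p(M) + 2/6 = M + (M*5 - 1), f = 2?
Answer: 6400/9 ≈ 711.11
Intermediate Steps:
p(M) = -4/3 + 6*M (p(M) = -⅓ + (M + (M*5 - 1)) = -⅓ + (M + (5*M - 1)) = -⅓ + (M + (-1 + 5*M)) = -⅓ + (-1 + 6*M) = -4/3 + 6*M)
J(U, N) = -4/3 + N + U + 6*(2 + U)² (J(U, N) = (U + N) + (-4/3 + 6*(2 + U)²) = (N + U) + (-4/3 + 6*(2 + U)²) = -4/3 + N + U + 6*(2 + U)²)
(-37 + J(-4, (5*3)*3))² = (-37 + (68/3 + (5*3)*3 + 6*(-4)² + 25*(-4)))² = (-37 + (68/3 + 15*3 + 6*16 - 100))² = (-37 + (68/3 + 45 + 96 - 100))² = (-37 + 191/3)² = (80/3)² = 6400/9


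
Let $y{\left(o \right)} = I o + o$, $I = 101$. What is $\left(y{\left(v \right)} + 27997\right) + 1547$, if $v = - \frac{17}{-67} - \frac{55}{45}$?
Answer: $\frac{5918488}{201} \approx 29445.0$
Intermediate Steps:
$v = - \frac{584}{603}$ ($v = \left(-17\right) \left(- \frac{1}{67}\right) - \frac{11}{9} = \frac{17}{67} - \frac{11}{9} = - \frac{584}{603} \approx -0.96849$)
$y{\left(o \right)} = 102 o$ ($y{\left(o \right)} = 101 o + o = 102 o$)
$\left(y{\left(v \right)} + 27997\right) + 1547 = \left(102 \left(- \frac{584}{603}\right) + 27997\right) + 1547 = \left(- \frac{19856}{201} + 27997\right) + 1547 = \frac{5607541}{201} + 1547 = \frac{5918488}{201}$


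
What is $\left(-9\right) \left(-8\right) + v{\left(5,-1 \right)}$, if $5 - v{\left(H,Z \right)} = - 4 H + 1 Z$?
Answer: $98$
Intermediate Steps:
$v{\left(H,Z \right)} = 5 - Z + 4 H$ ($v{\left(H,Z \right)} = 5 - \left(- 4 H + 1 Z\right) = 5 - \left(- 4 H + Z\right) = 5 - \left(Z - 4 H\right) = 5 + \left(- Z + 4 H\right) = 5 - Z + 4 H$)
$\left(-9\right) \left(-8\right) + v{\left(5,-1 \right)} = \left(-9\right) \left(-8\right) + \left(5 - -1 + 4 \cdot 5\right) = 72 + \left(5 + 1 + 20\right) = 72 + 26 = 98$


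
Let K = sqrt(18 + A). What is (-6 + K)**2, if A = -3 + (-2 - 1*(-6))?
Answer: (6 - sqrt(19))**2 ≈ 2.6932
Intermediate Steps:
A = 1 (A = -3 + (-2 + 6) = -3 + 4 = 1)
K = sqrt(19) (K = sqrt(18 + 1) = sqrt(19) ≈ 4.3589)
(-6 + K)**2 = (-6 + sqrt(19))**2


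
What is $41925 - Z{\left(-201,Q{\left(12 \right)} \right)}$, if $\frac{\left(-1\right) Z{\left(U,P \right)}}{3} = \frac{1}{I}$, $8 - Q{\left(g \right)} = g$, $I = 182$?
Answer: $\frac{7630353}{182} \approx 41925.0$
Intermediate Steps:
$Q{\left(g \right)} = 8 - g$
$Z{\left(U,P \right)} = - \frac{3}{182}$
$41925 - Z{\left(-201,Q{\left(12 \right)} \right)} = 41925 - - \frac{3}{182} = 41925 + \frac{3}{182} = \frac{7630353}{182}$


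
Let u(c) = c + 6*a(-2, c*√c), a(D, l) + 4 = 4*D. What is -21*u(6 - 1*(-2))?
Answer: 1344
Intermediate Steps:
a(D, l) = -4 + 4*D
u(c) = -72 + c (u(c) = c + 6*(-4 + 4*(-2)) = c + 6*(-4 - 8) = c + 6*(-12) = c - 72 = -72 + c)
-21*u(6 - 1*(-2)) = -21*(-72 + (6 - 1*(-2))) = -21*(-72 + (6 + 2)) = -21*(-72 + 8) = -21*(-64) = 1344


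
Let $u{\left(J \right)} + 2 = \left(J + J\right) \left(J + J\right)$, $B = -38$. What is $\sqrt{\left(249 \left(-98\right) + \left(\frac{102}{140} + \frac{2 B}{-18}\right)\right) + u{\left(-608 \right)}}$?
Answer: $\frac{\sqrt{64132731530}}{210} \approx 1205.9$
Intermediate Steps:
$u{\left(J \right)} = -2 + 4 J^{2}$ ($u{\left(J \right)} = -2 + \left(J + J\right) \left(J + J\right) = -2 + 2 J 2 J = -2 + 4 J^{2}$)
$\sqrt{\left(249 \left(-98\right) + \left(\frac{102}{140} + \frac{2 B}{-18}\right)\right) + u{\left(-608 \right)}} = \sqrt{\left(249 \left(-98\right) + \left(\frac{102}{140} + \frac{2 \left(-38\right)}{-18}\right)\right) - \left(2 - 4 \left(-608\right)^{2}\right)} = \sqrt{\left(-24402 + \left(102 \cdot \frac{1}{140} - - \frac{38}{9}\right)\right) + \left(-2 + 4 \cdot 369664\right)} = \sqrt{\left(-24402 + \left(\frac{51}{70} + \frac{38}{9}\right)\right) + \left(-2 + 1478656\right)} = \sqrt{\left(-24402 + \frac{3119}{630}\right) + 1478654} = \sqrt{- \frac{15370141}{630} + 1478654} = \sqrt{\frac{916181879}{630}} = \frac{\sqrt{64132731530}}{210}$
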